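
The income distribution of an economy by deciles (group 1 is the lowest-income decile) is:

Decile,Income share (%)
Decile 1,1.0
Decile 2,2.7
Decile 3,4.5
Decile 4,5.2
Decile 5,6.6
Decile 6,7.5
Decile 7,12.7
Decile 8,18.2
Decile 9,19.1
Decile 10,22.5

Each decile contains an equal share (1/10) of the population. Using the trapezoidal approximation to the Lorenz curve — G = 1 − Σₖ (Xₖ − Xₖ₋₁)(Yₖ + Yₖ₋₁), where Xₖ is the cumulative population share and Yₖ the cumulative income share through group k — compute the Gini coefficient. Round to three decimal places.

0.400

Cumulative income shares Yₖ: 0.0100, 0.0370, 0.0820, 0.1340, 0.2000, 0.2750, 0.4020, 0.5840, 0.7750, 1.0000
Σ (Xₖ−Xₖ₋₁)(Yₖ+Yₖ₋₁) = (1/10)(0.0100+0.0000) + (1/10)(0.0370+0.0100) + (1/10)(0.0820+0.0370) + (1/10)(0.1340+0.0820) + (1/10)(0.2000+0.1340) + (1/10)(0.2750+0.2000) + (1/10)(0.4020+0.2750) + (1/10)(0.5840+0.4020) + (1/10)(0.7750+0.5840) + (1/10)(1.0000+0.7750)
  = 0.0010 + 0.0047 + 0.0119 + 0.0216 + 0.0334 + 0.0475 + 0.0677 + 0.0986 + 0.1359 + 0.1775 = 0.5998
G = 1 − 0.5998 = 0.4002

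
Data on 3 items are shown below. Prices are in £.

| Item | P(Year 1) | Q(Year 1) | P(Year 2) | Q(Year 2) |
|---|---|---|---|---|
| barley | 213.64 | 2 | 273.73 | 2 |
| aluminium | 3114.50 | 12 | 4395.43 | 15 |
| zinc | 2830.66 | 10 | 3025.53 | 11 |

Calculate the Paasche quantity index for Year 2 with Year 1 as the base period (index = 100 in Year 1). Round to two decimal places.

Paasche quantity index uses current-period prices as weights.
ΣP(Year 2)·Q(Year 2) = 273.73×2 + 4395.43×15 + 3025.53×11 = 547.46 + 65931.45 + 33280.83 = 99759.74
ΣP(Year 2)·Q(Year 1) = 273.73×2 + 4395.43×12 + 3025.53×10 = 547.46 + 52745.16 + 30255.3 = 83547.92
Index = 99759.74 / 83547.92 × 100 = 119.4042

119.40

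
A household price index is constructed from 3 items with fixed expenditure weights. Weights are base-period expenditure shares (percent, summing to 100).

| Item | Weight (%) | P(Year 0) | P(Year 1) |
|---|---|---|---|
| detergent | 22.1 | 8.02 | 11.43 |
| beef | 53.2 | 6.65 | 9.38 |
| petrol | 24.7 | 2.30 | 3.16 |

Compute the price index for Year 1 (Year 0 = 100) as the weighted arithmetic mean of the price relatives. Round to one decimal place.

140.5

detergent: 22.1 × (11.43/8.02) = 22.1 × 1.425187 = 31.4966
beef: 53.2 × (9.38/6.65) = 53.2 × 1.410526 = 75.0400
petrol: 24.7 × (3.16/2.30) = 24.7 × 1.373913 = 33.9357
Index = Σ wᵢ·(p₁ᵢ/p₀ᵢ) = 31.4966 + 75.0400 + 33.9357 = 140.4723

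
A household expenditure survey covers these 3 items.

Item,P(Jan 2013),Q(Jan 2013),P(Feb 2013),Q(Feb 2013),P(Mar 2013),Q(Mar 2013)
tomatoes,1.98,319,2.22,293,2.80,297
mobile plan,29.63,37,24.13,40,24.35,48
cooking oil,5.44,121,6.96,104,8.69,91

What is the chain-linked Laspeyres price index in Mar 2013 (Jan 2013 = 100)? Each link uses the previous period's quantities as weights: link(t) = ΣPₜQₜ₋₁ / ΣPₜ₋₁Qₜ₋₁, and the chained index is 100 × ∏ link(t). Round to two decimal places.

Link Jan 2013→Feb 2013:
ΣP(Feb 2013)Q(Jan 2013) = 2.22×319 + 24.13×37 + 6.96×121 = 708.18 + 892.81 + 842.16 = 2443.15
ΣP(Jan 2013)Q(Jan 2013) = 1.98×319 + 29.63×37 + 5.44×121 = 631.62 + 1096.31 + 658.24 = 2386.17
link = 2443.15/2386.17 = 1.023879
Link Feb 2013→Mar 2013:
ΣP(Mar 2013)Q(Feb 2013) = 2.80×293 + 24.35×40 + 8.69×104 = 820.4 + 974 + 903.76 = 2698.16
ΣP(Feb 2013)Q(Feb 2013) = 2.22×293 + 24.13×40 + 6.96×104 = 650.46 + 965.2 + 723.84 = 2339.5
link = 2698.16/2339.5 = 1.153306
Chained index = 100 × 1.023879 × 1.153306 = 118.0846

118.08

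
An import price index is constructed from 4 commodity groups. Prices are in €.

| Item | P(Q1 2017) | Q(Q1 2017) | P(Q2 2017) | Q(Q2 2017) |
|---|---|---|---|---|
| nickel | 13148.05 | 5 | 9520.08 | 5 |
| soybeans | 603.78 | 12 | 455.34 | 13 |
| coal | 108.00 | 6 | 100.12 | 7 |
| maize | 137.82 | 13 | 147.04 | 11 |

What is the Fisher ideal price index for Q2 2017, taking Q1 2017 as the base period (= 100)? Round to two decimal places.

Laspeyres component (base-period weights):
ΣP(Q2 2017)Q(Q1 2017) = 9520.08×5 + 455.34×12 + 100.12×6 + 147.04×13 = 47600.4 + 5464.08 + 600.72 + 1911.52 = 55576.72
ΣP(Q1 2017)Q(Q1 2017) = 13148.05×5 + 603.78×12 + 108.00×6 + 137.82×13 = 65740.25 + 7245.36 + 648 + 1791.66 = 75425.27
L = 55576.72 / 75425.27 × 100 = 73.6845
Paasche component (current-period weights):
ΣP(Q2 2017)Q(Q2 2017) = 9520.08×5 + 455.34×13 + 100.12×7 + 147.04×11 = 47600.4 + 5919.42 + 700.84 + 1617.44 = 55838.1
ΣP(Q1 2017)Q(Q2 2017) = 13148.05×5 + 603.78×13 + 108.00×7 + 137.82×11 = 65740.25 + 7849.14 + 756 + 1516.02 = 75861.41
P = 55838.1 / 75861.41 × 100 = 73.6054
Fisher = √(L × P) = √(73.6845 × 73.6054) = 73.6449

73.64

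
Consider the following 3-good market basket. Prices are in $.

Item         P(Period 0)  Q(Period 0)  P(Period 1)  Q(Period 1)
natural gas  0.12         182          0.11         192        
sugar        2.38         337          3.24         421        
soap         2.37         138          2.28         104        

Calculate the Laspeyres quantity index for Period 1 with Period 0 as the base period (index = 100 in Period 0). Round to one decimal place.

Laspeyres quantity index uses base-period prices as weights.
ΣP(Period 0)·Q(Period 1) = 0.12×192 + 2.38×421 + 2.37×104 = 23.04 + 1001.98 + 246.48 = 1271.5
ΣP(Period 0)·Q(Period 0) = 0.12×182 + 2.38×337 + 2.37×138 = 21.84 + 802.06 + 327.06 = 1150.96
Index = 1271.5 / 1150.96 × 100 = 110.4730

110.5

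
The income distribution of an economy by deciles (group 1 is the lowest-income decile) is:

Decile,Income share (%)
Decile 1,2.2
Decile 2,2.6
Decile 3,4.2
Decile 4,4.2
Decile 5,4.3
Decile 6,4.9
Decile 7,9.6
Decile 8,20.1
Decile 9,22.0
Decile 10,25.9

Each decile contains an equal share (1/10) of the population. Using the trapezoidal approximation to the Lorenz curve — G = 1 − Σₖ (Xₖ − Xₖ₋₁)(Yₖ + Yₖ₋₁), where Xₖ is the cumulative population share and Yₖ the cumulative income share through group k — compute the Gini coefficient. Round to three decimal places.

0.445

Cumulative income shares Yₖ: 0.0220, 0.0480, 0.0900, 0.1320, 0.1750, 0.2240, 0.3200, 0.5210, 0.7410, 1.0000
Σ (Xₖ−Xₖ₋₁)(Yₖ+Yₖ₋₁) = (1/10)(0.0220+0.0000) + (1/10)(0.0480+0.0220) + (1/10)(0.0900+0.0480) + (1/10)(0.1320+0.0900) + (1/10)(0.1750+0.1320) + (1/10)(0.2240+0.1750) + (1/10)(0.3200+0.2240) + (1/10)(0.5210+0.3200) + (1/10)(0.7410+0.5210) + (1/10)(1.0000+0.7410)
  = 0.0022 + 0.0070 + 0.0138 + 0.0222 + 0.0307 + 0.0399 + 0.0544 + 0.0841 + 0.1262 + 0.1741 = 0.5546
G = 1 − 0.5546 = 0.4454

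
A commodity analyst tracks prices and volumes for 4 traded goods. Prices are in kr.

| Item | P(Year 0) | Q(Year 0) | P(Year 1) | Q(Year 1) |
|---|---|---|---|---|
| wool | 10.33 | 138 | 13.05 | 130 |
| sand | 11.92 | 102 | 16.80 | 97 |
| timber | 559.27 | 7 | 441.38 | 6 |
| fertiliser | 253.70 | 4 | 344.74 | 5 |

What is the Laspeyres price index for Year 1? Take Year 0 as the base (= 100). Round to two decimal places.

105.44

Laspeyres price index uses base-period quantities as weights.
ΣP(Year 1)·Q(Year 0) = 13.05×138 + 16.80×102 + 441.38×7 + 344.74×4 = 1800.9 + 1713.6 + 3089.66 + 1378.96 = 7983.12
ΣP(Year 0)·Q(Year 0) = 10.33×138 + 11.92×102 + 559.27×7 + 253.70×4 = 1425.54 + 1215.84 + 3914.89 + 1014.8 = 7571.07
Index = 7983.12 / 7571.07 × 100 = 105.4424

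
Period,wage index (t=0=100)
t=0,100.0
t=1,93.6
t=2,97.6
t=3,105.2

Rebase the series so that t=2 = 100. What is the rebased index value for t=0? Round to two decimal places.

Rebased(t=0) = 100.0 / 97.6 × 100 = 102.4590

102.46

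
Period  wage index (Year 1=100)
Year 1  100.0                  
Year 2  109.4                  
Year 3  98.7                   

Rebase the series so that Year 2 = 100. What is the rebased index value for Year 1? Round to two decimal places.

91.41

Rebased(Year 1) = 100.0 / 109.4 × 100 = 91.4077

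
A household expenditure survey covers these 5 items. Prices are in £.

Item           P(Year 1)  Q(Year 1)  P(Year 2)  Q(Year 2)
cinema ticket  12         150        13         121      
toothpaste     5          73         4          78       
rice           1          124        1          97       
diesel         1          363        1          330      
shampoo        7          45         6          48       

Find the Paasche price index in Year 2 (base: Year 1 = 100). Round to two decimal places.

99.81

Paasche price index uses current-period quantities as weights.
ΣP(Year 2)·Q(Year 2) = 13×121 + 4×78 + 1×97 + 1×330 + 6×48 = 1573 + 312 + 97 + 330 + 288 = 2600
ΣP(Year 1)·Q(Year 2) = 12×121 + 5×78 + 1×97 + 1×330 + 7×48 = 1452 + 390 + 97 + 330 + 336 = 2605
Index = 2600 / 2605 × 100 = 99.8081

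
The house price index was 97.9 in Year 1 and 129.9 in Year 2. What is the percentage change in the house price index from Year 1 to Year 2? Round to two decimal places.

32.69%

Change = (129.9 − 97.9) / 97.9 × 100
       = 32.0 / 97.9 × 100 = 32.6864%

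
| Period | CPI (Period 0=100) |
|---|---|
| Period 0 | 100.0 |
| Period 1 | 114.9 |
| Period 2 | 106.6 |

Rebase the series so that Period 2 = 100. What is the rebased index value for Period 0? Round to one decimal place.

Rebased(Period 0) = 100.0 / 106.6 × 100 = 93.8086

93.8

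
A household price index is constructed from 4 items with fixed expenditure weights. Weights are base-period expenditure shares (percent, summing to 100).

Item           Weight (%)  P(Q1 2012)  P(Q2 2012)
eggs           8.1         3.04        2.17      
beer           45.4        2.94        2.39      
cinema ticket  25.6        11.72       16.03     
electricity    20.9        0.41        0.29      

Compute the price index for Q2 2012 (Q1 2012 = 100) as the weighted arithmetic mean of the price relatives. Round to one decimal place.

eggs: 8.1 × (2.17/3.04) = 8.1 × 0.713816 = 5.7819
beer: 45.4 × (2.39/2.94) = 45.4 × 0.812925 = 36.9068
cinema ticket: 25.6 × (16.03/11.72) = 25.6 × 1.367747 = 35.0143
electricity: 20.9 × (0.29/0.41) = 20.9 × 0.707317 = 14.7829
Index = Σ wᵢ·(p₁ᵢ/p₀ᵢ) = 5.7819 + 36.9068 + 35.0143 + 14.7829 = 92.4860

92.5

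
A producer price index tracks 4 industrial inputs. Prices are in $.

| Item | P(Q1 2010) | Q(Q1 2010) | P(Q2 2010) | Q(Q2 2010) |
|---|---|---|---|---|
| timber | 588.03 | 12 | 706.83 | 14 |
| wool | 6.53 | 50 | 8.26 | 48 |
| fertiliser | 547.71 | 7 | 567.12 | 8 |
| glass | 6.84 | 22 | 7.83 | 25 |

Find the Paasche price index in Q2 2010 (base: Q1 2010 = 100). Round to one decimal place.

Paasche price index uses current-period quantities as weights.
ΣP(Q2 2010)·Q(Q2 2010) = 706.83×14 + 8.26×48 + 567.12×8 + 7.83×25 = 9895.62 + 396.48 + 4536.96 + 195.75 = 15024.81
ΣP(Q1 2010)·Q(Q2 2010) = 588.03×14 + 6.53×48 + 547.71×8 + 6.84×25 = 8232.42 + 313.44 + 4381.68 + 171 = 13098.54
Index = 15024.81 / 13098.54 × 100 = 114.7060

114.7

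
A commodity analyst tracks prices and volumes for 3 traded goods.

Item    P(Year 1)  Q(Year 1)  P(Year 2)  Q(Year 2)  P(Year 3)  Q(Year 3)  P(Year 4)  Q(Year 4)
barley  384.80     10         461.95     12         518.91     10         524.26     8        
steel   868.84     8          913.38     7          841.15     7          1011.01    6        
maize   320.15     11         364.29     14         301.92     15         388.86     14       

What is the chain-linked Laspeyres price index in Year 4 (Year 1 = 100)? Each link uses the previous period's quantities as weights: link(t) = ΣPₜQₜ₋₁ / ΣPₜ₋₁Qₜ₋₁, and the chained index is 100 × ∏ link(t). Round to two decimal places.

Link Year 1→Year 2:
ΣP(Year 2)Q(Year 1) = 461.95×10 + 913.38×8 + 364.29×11 = 4619.5 + 7307.04 + 4007.19 = 15933.73
ΣP(Year 1)Q(Year 1) = 384.80×10 + 868.84×8 + 320.15×11 = 3848 + 6950.72 + 3521.65 = 14320.37
link = 15933.73/14320.37 = 1.112662
Link Year 2→Year 3:
ΣP(Year 3)Q(Year 2) = 518.91×12 + 841.15×7 + 301.92×14 = 6226.92 + 5888.05 + 4226.88 = 16341.85
ΣP(Year 2)Q(Year 2) = 461.95×12 + 913.38×7 + 364.29×14 = 5543.4 + 6393.66 + 5100.06 = 17037.12
link = 16341.85/17037.12 = 0.959191
Link Year 3→Year 4:
ΣP(Year 4)Q(Year 3) = 524.26×10 + 1011.01×7 + 388.86×15 = 5242.6 + 7077.07 + 5832.9 = 18152.57
ΣP(Year 3)Q(Year 3) = 518.91×10 + 841.15×7 + 301.92×15 = 5189.1 + 5888.05 + 4528.8 = 15605.95
link = 18152.57/15605.95 = 1.163183
Chained index = 100 × 1.112662 × 0.959191 × 1.163183 = 124.1413

124.14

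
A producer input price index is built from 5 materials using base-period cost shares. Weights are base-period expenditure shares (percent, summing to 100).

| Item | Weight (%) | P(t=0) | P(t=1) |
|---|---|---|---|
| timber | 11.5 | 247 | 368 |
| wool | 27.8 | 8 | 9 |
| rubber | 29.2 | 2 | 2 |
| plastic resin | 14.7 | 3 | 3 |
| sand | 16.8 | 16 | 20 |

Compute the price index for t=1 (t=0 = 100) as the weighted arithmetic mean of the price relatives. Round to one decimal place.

113.3

timber: 11.5 × (368/247) = 11.5 × 1.489879 = 17.1336
wool: 27.8 × (9/8) = 27.8 × 1.125000 = 31.2750
rubber: 29.2 × (2/2) = 29.2 × 1.000000 = 29.2000
plastic resin: 14.7 × (3/3) = 14.7 × 1.000000 = 14.7000
sand: 16.8 × (20/16) = 16.8 × 1.250000 = 21.0000
Index = Σ wᵢ·(p₁ᵢ/p₀ᵢ) = 17.1336 + 31.2750 + 29.2000 + 14.7000 + 21.0000 = 113.3086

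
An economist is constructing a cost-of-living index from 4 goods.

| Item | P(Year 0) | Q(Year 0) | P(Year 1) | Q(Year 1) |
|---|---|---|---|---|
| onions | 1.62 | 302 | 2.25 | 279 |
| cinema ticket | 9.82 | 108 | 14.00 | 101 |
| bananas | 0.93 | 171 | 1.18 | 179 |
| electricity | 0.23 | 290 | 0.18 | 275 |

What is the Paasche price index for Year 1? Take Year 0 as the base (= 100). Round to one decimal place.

Paasche price index uses current-period quantities as weights.
ΣP(Year 1)·Q(Year 1) = 2.25×279 + 14.00×101 + 1.18×179 + 0.18×275 = 627.75 + 1414 + 211.22 + 49.5 = 2302.47
ΣP(Year 0)·Q(Year 1) = 1.62×279 + 9.82×101 + 0.93×179 + 0.23×275 = 451.98 + 991.82 + 166.47 + 63.25 = 1673.52
Index = 2302.47 / 1673.52 × 100 = 137.5825

137.6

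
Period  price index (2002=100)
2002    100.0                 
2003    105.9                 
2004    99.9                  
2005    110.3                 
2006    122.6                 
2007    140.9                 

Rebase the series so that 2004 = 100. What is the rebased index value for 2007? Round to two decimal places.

Rebased(2007) = 140.9 / 99.9 × 100 = 141.0410

141.04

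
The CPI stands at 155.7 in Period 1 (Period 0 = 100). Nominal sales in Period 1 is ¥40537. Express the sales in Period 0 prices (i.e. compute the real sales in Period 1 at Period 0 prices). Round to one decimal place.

26035.3

Real = Nominal ÷ (Index/100) = 40537 ÷ (155.7/100)
     = 40537 ÷ 1.557 = 26035.3243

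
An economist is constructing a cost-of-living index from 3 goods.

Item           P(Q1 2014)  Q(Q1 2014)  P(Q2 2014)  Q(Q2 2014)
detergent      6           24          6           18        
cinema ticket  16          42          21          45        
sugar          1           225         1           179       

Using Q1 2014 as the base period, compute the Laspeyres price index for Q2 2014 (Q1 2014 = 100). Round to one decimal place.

120.2

Laspeyres price index uses base-period quantities as weights.
ΣP(Q2 2014)·Q(Q1 2014) = 6×24 + 21×42 + 1×225 = 144 + 882 + 225 = 1251
ΣP(Q1 2014)·Q(Q1 2014) = 6×24 + 16×42 + 1×225 = 144 + 672 + 225 = 1041
Index = 1251 / 1041 × 100 = 120.1729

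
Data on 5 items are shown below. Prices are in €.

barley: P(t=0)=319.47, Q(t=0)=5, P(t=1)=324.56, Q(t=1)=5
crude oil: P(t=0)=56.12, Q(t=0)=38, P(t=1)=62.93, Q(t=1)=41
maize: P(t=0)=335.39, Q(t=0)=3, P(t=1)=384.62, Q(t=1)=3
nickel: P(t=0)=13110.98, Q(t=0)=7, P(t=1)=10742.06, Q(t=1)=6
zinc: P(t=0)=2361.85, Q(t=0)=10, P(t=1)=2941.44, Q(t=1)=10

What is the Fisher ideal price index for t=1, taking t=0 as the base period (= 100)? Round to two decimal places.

Laspeyres component (base-period weights):
ΣP(t=1)Q(t=0) = 324.56×5 + 62.93×38 + 384.62×3 + 10742.06×7 + 2941.44×10 = 1622.8 + 2391.34 + 1153.86 + 75194.42 + 29414.4 = 109776.82
ΣP(t=0)Q(t=0) = 319.47×5 + 56.12×38 + 335.39×3 + 13110.98×7 + 2361.85×10 = 1597.35 + 2132.56 + 1006.17 + 91776.86 + 23618.5 = 120131.44
L = 109776.82 / 120131.44 × 100 = 91.3806
Paasche component (current-period weights):
ΣP(t=1)Q(t=1) = 324.56×5 + 62.93×41 + 384.62×3 + 10742.06×6 + 2941.44×10 = 1622.8 + 2580.13 + 1153.86 + 64452.36 + 29414.4 = 99223.55
ΣP(t=0)Q(t=1) = 319.47×5 + 56.12×41 + 335.39×3 + 13110.98×6 + 2361.85×10 = 1597.35 + 2300.92 + 1006.17 + 78665.88 + 23618.5 = 107188.82
P = 99223.55 / 107188.82 × 100 = 92.5689
Fisher = √(L × P) = √(91.3806 × 92.5689) = 91.9728

91.97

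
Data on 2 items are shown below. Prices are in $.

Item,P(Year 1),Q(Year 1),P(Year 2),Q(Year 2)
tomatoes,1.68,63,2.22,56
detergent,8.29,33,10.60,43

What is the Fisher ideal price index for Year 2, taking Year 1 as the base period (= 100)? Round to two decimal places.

Laspeyres component (base-period weights):
ΣP(Year 2)Q(Year 1) = 2.22×63 + 10.60×33 = 139.86 + 349.8 = 489.66
ΣP(Year 1)Q(Year 1) = 1.68×63 + 8.29×33 = 105.84 + 273.57 = 379.41
L = 489.66 / 379.41 × 100 = 129.0583
Paasche component (current-period weights):
ΣP(Year 2)Q(Year 2) = 2.22×56 + 10.60×43 = 124.32 + 455.8 = 580.12
ΣP(Year 1)Q(Year 2) = 1.68×56 + 8.29×43 = 94.08 + 356.47 = 450.55
P = 580.12 / 450.55 × 100 = 128.7582
Fisher = √(L × P) = √(129.0583 × 128.7582) = 128.9081

128.91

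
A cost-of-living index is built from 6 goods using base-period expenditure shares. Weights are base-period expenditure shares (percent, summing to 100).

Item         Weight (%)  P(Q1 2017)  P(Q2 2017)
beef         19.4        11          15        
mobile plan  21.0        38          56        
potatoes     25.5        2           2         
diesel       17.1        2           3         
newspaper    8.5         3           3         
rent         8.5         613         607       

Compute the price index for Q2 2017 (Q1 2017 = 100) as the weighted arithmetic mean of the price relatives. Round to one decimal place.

125.5

beef: 19.4 × (15/11) = 19.4 × 1.363636 = 26.4545
mobile plan: 21.0 × (56/38) = 21.0 × 1.473684 = 30.9474
potatoes: 25.5 × (2/2) = 25.5 × 1.000000 = 25.5000
diesel: 17.1 × (3/2) = 17.1 × 1.500000 = 25.6500
newspaper: 8.5 × (3/3) = 8.5 × 1.000000 = 8.5000
rent: 8.5 × (607/613) = 8.5 × 0.990212 = 8.4168
Index = Σ wᵢ·(p₁ᵢ/p₀ᵢ) = 26.4545 + 30.9474 + 25.5000 + 25.6500 + 8.5000 + 8.4168 = 125.4687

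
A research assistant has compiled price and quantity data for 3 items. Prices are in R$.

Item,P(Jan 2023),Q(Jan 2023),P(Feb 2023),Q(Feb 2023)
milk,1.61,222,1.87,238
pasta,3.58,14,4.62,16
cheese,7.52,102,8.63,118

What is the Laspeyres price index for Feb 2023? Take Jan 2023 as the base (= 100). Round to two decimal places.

Laspeyres price index uses base-period quantities as weights.
ΣP(Feb 2023)·Q(Jan 2023) = 1.87×222 + 4.62×14 + 8.63×102 = 415.14 + 64.68 + 880.26 = 1360.08
ΣP(Jan 2023)·Q(Jan 2023) = 1.61×222 + 3.58×14 + 7.52×102 = 357.42 + 50.12 + 767.04 = 1174.58
Index = 1360.08 / 1174.58 × 100 = 115.7929

115.79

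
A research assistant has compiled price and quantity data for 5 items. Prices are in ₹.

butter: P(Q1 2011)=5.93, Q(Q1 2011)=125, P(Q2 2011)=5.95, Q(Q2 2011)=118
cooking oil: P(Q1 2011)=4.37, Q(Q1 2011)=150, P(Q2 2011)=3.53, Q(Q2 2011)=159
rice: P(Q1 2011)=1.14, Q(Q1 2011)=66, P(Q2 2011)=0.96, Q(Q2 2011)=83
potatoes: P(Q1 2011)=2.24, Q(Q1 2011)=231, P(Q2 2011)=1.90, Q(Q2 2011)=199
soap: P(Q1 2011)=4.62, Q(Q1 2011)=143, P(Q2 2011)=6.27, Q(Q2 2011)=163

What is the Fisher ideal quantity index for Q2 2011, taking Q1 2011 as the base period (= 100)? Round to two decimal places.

Laspeyres component (base-period weights):
ΣP(Q1 2011)Q(Q2 2011) = 5.93×118 + 4.37×159 + 1.14×83 + 2.24×199 + 4.62×163 = 699.74 + 694.83 + 94.62 + 445.76 + 753.06 = 2688.01
ΣP(Q1 2011)Q(Q1 2011) = 5.93×125 + 4.37×150 + 1.14×66 + 2.24×231 + 4.62×143 = 741.25 + 655.5 + 75.24 + 517.44 + 660.66 = 2650.09
L = 2688.01 / 2650.09 × 100 = 101.4309
Paasche component (current-period weights):
ΣP(Q2 2011)Q(Q2 2011) = 5.95×118 + 3.53×159 + 0.96×83 + 1.90×199 + 6.27×163 = 702.1 + 561.27 + 79.68 + 378.1 + 1022.01 = 2743.16
ΣP(Q2 2011)Q(Q1 2011) = 5.95×125 + 3.53×150 + 0.96×66 + 1.90×231 + 6.27×143 = 743.75 + 529.5 + 63.36 + 438.9 + 896.61 = 2672.12
P = 2743.16 / 2672.12 × 100 = 102.6586
Fisher = √(L × P) = √(101.4309 × 102.6586) = 102.0429

102.04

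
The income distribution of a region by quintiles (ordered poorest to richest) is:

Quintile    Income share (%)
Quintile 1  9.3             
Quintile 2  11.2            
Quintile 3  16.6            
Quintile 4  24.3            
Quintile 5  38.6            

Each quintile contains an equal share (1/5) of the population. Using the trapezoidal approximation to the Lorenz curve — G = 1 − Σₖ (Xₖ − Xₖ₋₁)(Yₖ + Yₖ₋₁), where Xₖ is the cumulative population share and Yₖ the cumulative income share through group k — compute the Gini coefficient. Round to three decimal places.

0.287

Cumulative income shares Yₖ: 0.0930, 0.2050, 0.3710, 0.6140, 1.0000
Σ (Xₖ−Xₖ₋₁)(Yₖ+Yₖ₋₁) = (1/5)(0.0930+0.0000) + (1/5)(0.2050+0.0930) + (1/5)(0.3710+0.2050) + (1/5)(0.6140+0.3710) + (1/5)(1.0000+0.6140)
  = 0.0186 + 0.0596 + 0.1152 + 0.1970 + 0.3228 = 0.7132
G = 1 − 0.7132 = 0.2868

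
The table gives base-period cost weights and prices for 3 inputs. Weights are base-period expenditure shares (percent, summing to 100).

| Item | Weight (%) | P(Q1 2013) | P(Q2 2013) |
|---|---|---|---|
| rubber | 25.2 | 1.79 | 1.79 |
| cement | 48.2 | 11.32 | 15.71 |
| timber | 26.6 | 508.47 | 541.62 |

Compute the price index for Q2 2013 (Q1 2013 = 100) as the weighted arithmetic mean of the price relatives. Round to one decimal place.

rubber: 25.2 × (1.79/1.79) = 25.2 × 1.000000 = 25.2000
cement: 48.2 × (15.71/11.32) = 48.2 × 1.387809 = 66.8924
timber: 26.6 × (541.62/508.47) = 26.6 × 1.065196 = 28.3342
Index = Σ wᵢ·(p₁ᵢ/p₀ᵢ) = 25.2000 + 66.8924 + 28.3342 = 120.4266

120.4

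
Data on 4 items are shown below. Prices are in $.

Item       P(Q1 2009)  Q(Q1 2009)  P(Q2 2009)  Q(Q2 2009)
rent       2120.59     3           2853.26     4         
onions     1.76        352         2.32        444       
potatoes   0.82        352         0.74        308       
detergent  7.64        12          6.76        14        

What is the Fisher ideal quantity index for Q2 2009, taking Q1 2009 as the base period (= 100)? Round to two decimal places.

131.04

Laspeyres component (base-period weights):
ΣP(Q1 2009)Q(Q2 2009) = 2120.59×4 + 1.76×444 + 0.82×308 + 7.64×14 = 8482.36 + 781.44 + 252.56 + 106.96 = 9623.32
ΣP(Q1 2009)Q(Q1 2009) = 2120.59×3 + 1.76×352 + 0.82×352 + 7.64×12 = 6361.77 + 619.52 + 288.64 + 91.68 = 7361.61
L = 9623.32 / 7361.61 × 100 = 130.7230
Paasche component (current-period weights):
ΣP(Q2 2009)Q(Q2 2009) = 2853.26×4 + 2.32×444 + 0.74×308 + 6.76×14 = 11413.04 + 1030.08 + 227.92 + 94.64 = 12765.68
ΣP(Q2 2009)Q(Q1 2009) = 2853.26×3 + 2.32×352 + 0.74×352 + 6.76×12 = 8559.78 + 816.64 + 260.48 + 81.12 = 9718.02
P = 12765.68 / 9718.02 × 100 = 131.3609
Fisher = √(L × P) = √(130.7230 × 131.3609) = 131.0416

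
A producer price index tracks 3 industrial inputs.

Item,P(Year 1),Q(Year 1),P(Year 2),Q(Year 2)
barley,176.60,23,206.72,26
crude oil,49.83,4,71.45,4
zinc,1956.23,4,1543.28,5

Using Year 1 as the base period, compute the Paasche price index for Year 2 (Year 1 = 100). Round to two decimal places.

Paasche price index uses current-period quantities as weights.
ΣP(Year 2)·Q(Year 2) = 206.72×26 + 71.45×4 + 1543.28×5 = 5374.72 + 285.8 + 7716.4 = 13376.92
ΣP(Year 1)·Q(Year 2) = 176.60×26 + 49.83×4 + 1956.23×5 = 4591.6 + 199.32 + 9781.15 = 14572.07
Index = 13376.92 / 14572.07 × 100 = 91.7984

91.80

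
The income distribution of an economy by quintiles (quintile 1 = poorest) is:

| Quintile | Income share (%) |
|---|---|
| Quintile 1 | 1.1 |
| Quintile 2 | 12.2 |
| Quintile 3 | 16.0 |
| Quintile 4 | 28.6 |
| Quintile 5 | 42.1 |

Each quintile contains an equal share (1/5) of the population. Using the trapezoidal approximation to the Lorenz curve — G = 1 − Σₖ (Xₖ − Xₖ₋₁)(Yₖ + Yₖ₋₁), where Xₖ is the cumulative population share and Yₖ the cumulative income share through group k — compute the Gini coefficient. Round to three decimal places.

Cumulative income shares Yₖ: 0.0110, 0.1330, 0.2930, 0.5790, 1.0000
Σ (Xₖ−Xₖ₋₁)(Yₖ+Yₖ₋₁) = (1/5)(0.0110+0.0000) + (1/5)(0.1330+0.0110) + (1/5)(0.2930+0.1330) + (1/5)(0.5790+0.2930) + (1/5)(1.0000+0.5790)
  = 0.0022 + 0.0288 + 0.0852 + 0.1744 + 0.3158 = 0.6064
G = 1 − 0.6064 = 0.3936

0.394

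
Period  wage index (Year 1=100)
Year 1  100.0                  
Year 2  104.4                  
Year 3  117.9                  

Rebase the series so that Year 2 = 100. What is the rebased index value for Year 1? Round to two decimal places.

Rebased(Year 1) = 100.0 / 104.4 × 100 = 95.7854

95.79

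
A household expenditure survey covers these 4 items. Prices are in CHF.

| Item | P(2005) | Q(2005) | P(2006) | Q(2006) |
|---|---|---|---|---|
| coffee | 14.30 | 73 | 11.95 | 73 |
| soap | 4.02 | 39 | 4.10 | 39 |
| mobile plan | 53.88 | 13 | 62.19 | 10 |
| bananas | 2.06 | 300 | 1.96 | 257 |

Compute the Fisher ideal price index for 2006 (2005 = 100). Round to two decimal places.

Laspeyres component (base-period weights):
ΣP(2006)Q(2005) = 11.95×73 + 4.10×39 + 62.19×13 + 1.96×300 = 872.35 + 159.9 + 808.47 + 588 = 2428.72
ΣP(2005)Q(2005) = 14.30×73 + 4.02×39 + 53.88×13 + 2.06×300 = 1043.9 + 156.78 + 700.44 + 618 = 2519.12
L = 2428.72 / 2519.12 × 100 = 96.4114
Paasche component (current-period weights):
ΣP(2006)Q(2006) = 11.95×73 + 4.10×39 + 62.19×10 + 1.96×257 = 872.35 + 159.9 + 621.9 + 503.72 = 2157.87
ΣP(2005)Q(2006) = 14.30×73 + 4.02×39 + 53.88×10 + 2.06×257 = 1043.9 + 156.78 + 538.8 + 529.42 = 2268.9
P = 2157.87 / 2268.9 × 100 = 95.1064
Fisher = √(L × P) = √(96.4114 × 95.1064) = 95.7567

95.76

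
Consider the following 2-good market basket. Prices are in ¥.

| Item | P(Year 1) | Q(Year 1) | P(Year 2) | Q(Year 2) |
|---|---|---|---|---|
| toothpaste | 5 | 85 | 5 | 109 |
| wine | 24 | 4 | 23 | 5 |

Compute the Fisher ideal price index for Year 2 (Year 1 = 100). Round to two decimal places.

99.24

Laspeyres component (base-period weights):
ΣP(Year 2)Q(Year 1) = 5×85 + 23×4 = 425 + 92 = 517
ΣP(Year 1)Q(Year 1) = 5×85 + 24×4 = 425 + 96 = 521
L = 517 / 521 × 100 = 99.2322
Paasche component (current-period weights):
ΣP(Year 2)Q(Year 2) = 5×109 + 23×5 = 545 + 115 = 660
ΣP(Year 1)Q(Year 2) = 5×109 + 24×5 = 545 + 120 = 665
P = 660 / 665 × 100 = 99.2481
Fisher = √(L × P) = √(99.2322 × 99.2481) = 99.2402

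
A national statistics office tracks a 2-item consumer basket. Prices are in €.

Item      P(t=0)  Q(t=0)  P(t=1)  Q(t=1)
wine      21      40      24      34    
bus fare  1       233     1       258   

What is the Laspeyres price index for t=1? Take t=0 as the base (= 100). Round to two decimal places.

Laspeyres price index uses base-period quantities as weights.
ΣP(t=1)·Q(t=0) = 24×40 + 1×233 = 960 + 233 = 1193
ΣP(t=0)·Q(t=0) = 21×40 + 1×233 = 840 + 233 = 1073
Index = 1193 / 1073 × 100 = 111.1836

111.18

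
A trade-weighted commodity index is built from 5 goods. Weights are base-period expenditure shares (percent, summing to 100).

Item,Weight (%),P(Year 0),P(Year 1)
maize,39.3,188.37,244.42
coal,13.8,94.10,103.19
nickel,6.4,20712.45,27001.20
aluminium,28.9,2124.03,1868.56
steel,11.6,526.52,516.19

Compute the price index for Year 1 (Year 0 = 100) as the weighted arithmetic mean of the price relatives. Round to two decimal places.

111.27

maize: 39.3 × (244.42/188.37) = 39.3 × 1.297553 = 50.9938
coal: 13.8 × (103.19/94.10) = 13.8 × 1.096599 = 15.1331
nickel: 6.4 × (27001.20/20712.45) = 6.4 × 1.303622 = 8.3432
aluminium: 28.9 × (1868.56/2124.03) = 28.9 × 0.879724 = 25.4240
steel: 11.6 × (516.19/526.52) = 11.6 × 0.980381 = 11.3724
Index = Σ wᵢ·(p₁ᵢ/p₀ᵢ) = 50.9938 + 15.1331 + 8.3432 + 25.4240 + 11.3724 = 111.2665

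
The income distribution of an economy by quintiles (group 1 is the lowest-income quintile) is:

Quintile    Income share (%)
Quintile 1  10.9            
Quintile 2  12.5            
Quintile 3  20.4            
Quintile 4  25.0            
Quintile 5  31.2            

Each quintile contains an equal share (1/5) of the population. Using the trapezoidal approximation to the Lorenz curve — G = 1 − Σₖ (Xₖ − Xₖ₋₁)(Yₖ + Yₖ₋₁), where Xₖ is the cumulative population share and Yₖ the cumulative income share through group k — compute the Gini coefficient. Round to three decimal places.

Cumulative income shares Yₖ: 0.1090, 0.2340, 0.4380, 0.6880, 1.0000
Σ (Xₖ−Xₖ₋₁)(Yₖ+Yₖ₋₁) = (1/5)(0.1090+0.0000) + (1/5)(0.2340+0.1090) + (1/5)(0.4380+0.2340) + (1/5)(0.6880+0.4380) + (1/5)(1.0000+0.6880)
  = 0.0218 + 0.0686 + 0.1344 + 0.2252 + 0.3376 = 0.7876
G = 1 − 0.7876 = 0.2124

0.212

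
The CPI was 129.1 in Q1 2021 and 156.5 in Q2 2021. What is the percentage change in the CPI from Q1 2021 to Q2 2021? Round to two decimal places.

21.22%

Change = (156.5 − 129.1) / 129.1 × 100
       = 27.4 / 129.1 × 100 = 21.2239%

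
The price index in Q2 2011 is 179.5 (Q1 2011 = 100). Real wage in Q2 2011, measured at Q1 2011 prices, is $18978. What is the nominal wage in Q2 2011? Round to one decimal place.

Nominal = Real × (Index/100) = 18978 × (179.5/100)
        = 18978 × 1.795 = 34065.5100

34065.5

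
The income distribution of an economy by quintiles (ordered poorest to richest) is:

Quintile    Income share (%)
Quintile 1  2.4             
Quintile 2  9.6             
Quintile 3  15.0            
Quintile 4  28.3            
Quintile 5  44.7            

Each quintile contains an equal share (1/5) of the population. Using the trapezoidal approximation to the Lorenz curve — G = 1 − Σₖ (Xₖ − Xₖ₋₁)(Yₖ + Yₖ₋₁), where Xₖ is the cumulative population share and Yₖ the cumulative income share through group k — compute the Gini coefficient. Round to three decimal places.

0.413

Cumulative income shares Yₖ: 0.0240, 0.1200, 0.2700, 0.5530, 1.0000
Σ (Xₖ−Xₖ₋₁)(Yₖ+Yₖ₋₁) = (1/5)(0.0240+0.0000) + (1/5)(0.1200+0.0240) + (1/5)(0.2700+0.1200) + (1/5)(0.5530+0.2700) + (1/5)(1.0000+0.5530)
  = 0.0048 + 0.0288 + 0.0780 + 0.1646 + 0.3106 = 0.5868
G = 1 − 0.5868 = 0.4132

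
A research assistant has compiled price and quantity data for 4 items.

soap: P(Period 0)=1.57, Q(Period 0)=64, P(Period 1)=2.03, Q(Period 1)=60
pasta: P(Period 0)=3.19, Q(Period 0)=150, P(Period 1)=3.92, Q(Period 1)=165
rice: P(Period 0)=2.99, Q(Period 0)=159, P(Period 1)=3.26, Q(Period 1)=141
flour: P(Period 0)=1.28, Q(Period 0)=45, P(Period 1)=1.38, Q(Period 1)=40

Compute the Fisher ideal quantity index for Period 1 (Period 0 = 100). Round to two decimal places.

Laspeyres component (base-period weights):
ΣP(Period 0)Q(Period 1) = 1.57×60 + 3.19×165 + 2.99×141 + 1.28×40 = 94.2 + 526.35 + 421.59 + 51.2 = 1093.34
ΣP(Period 0)Q(Period 0) = 1.57×64 + 3.19×150 + 2.99×159 + 1.28×45 = 100.48 + 478.5 + 475.41 + 57.6 = 1111.99
L = 1093.34 / 1111.99 × 100 = 98.3228
Paasche component (current-period weights):
ΣP(Period 1)Q(Period 1) = 2.03×60 + 3.92×165 + 3.26×141 + 1.38×40 = 121.8 + 646.8 + 459.66 + 55.2 = 1283.46
ΣP(Period 1)Q(Period 0) = 2.03×64 + 3.92×150 + 3.26×159 + 1.38×45 = 129.92 + 588 + 518.34 + 62.1 = 1298.36
P = 1283.46 / 1298.36 × 100 = 98.8524
Fisher = √(L × P) = √(98.3228 × 98.8524) = 98.5873

98.59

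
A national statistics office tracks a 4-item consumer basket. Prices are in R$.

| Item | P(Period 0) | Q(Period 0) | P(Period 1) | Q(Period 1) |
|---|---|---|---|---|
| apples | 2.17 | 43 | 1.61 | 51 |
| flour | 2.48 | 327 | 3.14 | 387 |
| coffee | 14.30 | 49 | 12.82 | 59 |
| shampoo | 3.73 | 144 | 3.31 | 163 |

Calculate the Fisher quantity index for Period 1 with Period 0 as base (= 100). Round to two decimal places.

Laspeyres component (base-period weights):
ΣP(Period 0)Q(Period 1) = 2.17×51 + 2.48×387 + 14.30×59 + 3.73×163 = 110.67 + 959.76 + 843.7 + 607.99 = 2522.12
ΣP(Period 0)Q(Period 0) = 2.17×43 + 2.48×327 + 14.30×49 + 3.73×144 = 93.31 + 810.96 + 700.7 + 537.12 = 2142.09
L = 2522.12 / 2142.09 × 100 = 117.7411
Paasche component (current-period weights):
ΣP(Period 1)Q(Period 1) = 1.61×51 + 3.14×387 + 12.82×59 + 3.31×163 = 82.11 + 1215.18 + 756.38 + 539.53 = 2593.2
ΣP(Period 1)Q(Period 0) = 1.61×43 + 3.14×327 + 12.82×49 + 3.31×144 = 69.23 + 1026.78 + 628.18 + 476.64 = 2200.83
P = 2593.2 / 2200.83 × 100 = 117.8283
Fisher = √(L × P) = √(117.7411 × 117.8283) = 117.7847

117.78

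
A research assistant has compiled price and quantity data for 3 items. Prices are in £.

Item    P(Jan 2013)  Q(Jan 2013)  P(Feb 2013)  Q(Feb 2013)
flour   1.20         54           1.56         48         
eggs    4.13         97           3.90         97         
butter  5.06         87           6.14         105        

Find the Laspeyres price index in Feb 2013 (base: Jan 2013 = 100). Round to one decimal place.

Laspeyres price index uses base-period quantities as weights.
ΣP(Feb 2013)·Q(Jan 2013) = 1.56×54 + 3.90×97 + 6.14×87 = 84.24 + 378.3 + 534.18 = 996.72
ΣP(Jan 2013)·Q(Jan 2013) = 1.20×54 + 4.13×97 + 5.06×87 = 64.8 + 400.61 + 440.22 = 905.63
Index = 996.72 / 905.63 × 100 = 110.0582

110.1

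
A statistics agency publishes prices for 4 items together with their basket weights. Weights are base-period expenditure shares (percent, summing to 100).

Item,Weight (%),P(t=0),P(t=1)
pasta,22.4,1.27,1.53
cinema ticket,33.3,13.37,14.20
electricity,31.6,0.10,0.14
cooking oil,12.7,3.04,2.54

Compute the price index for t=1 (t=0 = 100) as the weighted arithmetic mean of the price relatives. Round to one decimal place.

117.2

pasta: 22.4 × (1.53/1.27) = 22.4 × 1.204724 = 26.9858
cinema ticket: 33.3 × (14.20/13.37) = 33.3 × 1.062079 = 35.3672
electricity: 31.6 × (0.14/0.10) = 31.6 × 1.400000 = 44.2400
cooking oil: 12.7 × (2.54/3.04) = 12.7 × 0.835526 = 10.6112
Index = Σ wᵢ·(p₁ᵢ/p₀ᵢ) = 26.9858 + 35.3672 + 44.2400 + 10.6112 = 117.2043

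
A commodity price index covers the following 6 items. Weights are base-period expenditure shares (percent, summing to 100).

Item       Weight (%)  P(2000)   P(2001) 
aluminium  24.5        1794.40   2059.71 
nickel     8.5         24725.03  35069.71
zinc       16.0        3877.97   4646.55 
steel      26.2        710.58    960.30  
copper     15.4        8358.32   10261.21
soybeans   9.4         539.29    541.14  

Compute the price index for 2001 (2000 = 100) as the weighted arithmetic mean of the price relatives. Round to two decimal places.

aluminium: 24.5 × (2059.71/1794.40) = 24.5 × 1.147854 = 28.1224
nickel: 8.5 × (35069.71/24725.03) = 8.5 × 1.418389 = 12.0563
zinc: 16.0 × (4646.55/3877.97) = 16.0 × 1.198191 = 19.1711
steel: 26.2 × (960.30/710.58) = 26.2 × 1.351431 = 35.4075
copper: 15.4 × (10261.21/8358.32) = 15.4 × 1.227664 = 18.9060
soybeans: 9.4 × (541.14/539.29) = 9.4 × 1.003430 = 9.4322
Index = Σ wᵢ·(p₁ᵢ/p₀ᵢ) = 28.1224 + 12.0563 + 19.1711 + 35.4075 + 18.9060 + 9.4322 = 123.0956

123.10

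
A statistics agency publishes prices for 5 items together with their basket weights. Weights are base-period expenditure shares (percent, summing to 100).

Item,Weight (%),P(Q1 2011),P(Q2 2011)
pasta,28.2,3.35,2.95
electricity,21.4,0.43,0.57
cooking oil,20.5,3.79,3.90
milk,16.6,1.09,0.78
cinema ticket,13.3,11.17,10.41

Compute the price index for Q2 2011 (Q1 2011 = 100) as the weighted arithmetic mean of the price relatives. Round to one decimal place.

pasta: 28.2 × (2.95/3.35) = 28.2 × 0.880597 = 24.8328
electricity: 21.4 × (0.57/0.43) = 21.4 × 1.325581 = 28.3674
cooking oil: 20.5 × (3.90/3.79) = 20.5 × 1.029024 = 21.0950
milk: 16.6 × (0.78/1.09) = 16.6 × 0.715596 = 11.8789
cinema ticket: 13.3 × (10.41/11.17) = 13.3 × 0.931961 = 12.3951
Index = Σ wᵢ·(p₁ᵢ/p₀ᵢ) = 24.8328 + 28.3674 + 21.0950 + 11.8789 + 12.3951 = 98.5692

98.6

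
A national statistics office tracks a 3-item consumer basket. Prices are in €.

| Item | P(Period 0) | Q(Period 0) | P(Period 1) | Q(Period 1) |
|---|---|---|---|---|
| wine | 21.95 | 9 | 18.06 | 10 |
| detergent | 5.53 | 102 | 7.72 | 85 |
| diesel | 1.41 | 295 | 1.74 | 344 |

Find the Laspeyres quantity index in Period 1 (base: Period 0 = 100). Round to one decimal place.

99.7

Laspeyres quantity index uses base-period prices as weights.
ΣP(Period 0)·Q(Period 1) = 21.95×10 + 5.53×85 + 1.41×344 = 219.5 + 470.05 + 485.04 = 1174.59
ΣP(Period 0)·Q(Period 0) = 21.95×9 + 5.53×102 + 1.41×295 = 197.55 + 564.06 + 415.95 = 1177.56
Index = 1174.59 / 1177.56 × 100 = 99.7478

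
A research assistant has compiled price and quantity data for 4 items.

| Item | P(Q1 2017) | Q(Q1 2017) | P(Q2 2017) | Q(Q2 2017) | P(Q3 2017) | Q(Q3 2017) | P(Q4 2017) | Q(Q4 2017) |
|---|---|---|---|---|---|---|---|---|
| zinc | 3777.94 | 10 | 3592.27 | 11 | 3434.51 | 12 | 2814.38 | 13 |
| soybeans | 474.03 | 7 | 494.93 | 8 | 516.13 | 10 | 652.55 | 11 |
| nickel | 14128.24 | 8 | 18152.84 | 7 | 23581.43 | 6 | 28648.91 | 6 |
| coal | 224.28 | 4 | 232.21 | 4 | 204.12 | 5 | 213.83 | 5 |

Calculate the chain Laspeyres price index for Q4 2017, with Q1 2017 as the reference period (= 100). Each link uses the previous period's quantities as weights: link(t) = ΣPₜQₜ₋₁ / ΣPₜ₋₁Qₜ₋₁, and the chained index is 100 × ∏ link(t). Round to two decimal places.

Link Q1 2017→Q2 2017:
ΣP(Q2 2017)Q(Q1 2017) = 3592.27×10 + 494.93×7 + 18152.84×8 + 232.21×4 = 35922.7 + 3464.51 + 145222.72 + 928.84 = 185538.77
ΣP(Q1 2017)Q(Q1 2017) = 3777.94×10 + 474.03×7 + 14128.24×8 + 224.28×4 = 37779.4 + 3318.21 + 113025.92 + 897.12 = 155020.65
link = 185538.77/155020.65 = 1.196865
Link Q2 2017→Q3 2017:
ΣP(Q3 2017)Q(Q2 2017) = 3434.51×11 + 516.13×8 + 23581.43×7 + 204.12×4 = 37779.61 + 4129.04 + 165070.01 + 816.48 = 207795.14
ΣP(Q2 2017)Q(Q2 2017) = 3592.27×11 + 494.93×8 + 18152.84×7 + 232.21×4 = 39514.97 + 3959.44 + 127069.88 + 928.84 = 171473.13
link = 207795.14/171473.13 = 1.211823
Link Q3 2017→Q4 2017:
ΣP(Q4 2017)Q(Q3 2017) = 2814.38×12 + 652.55×10 + 28648.91×6 + 213.83×5 = 33772.56 + 6525.5 + 171893.46 + 1069.15 = 213260.67
ΣP(Q3 2017)Q(Q3 2017) = 3434.51×12 + 516.13×10 + 23581.43×6 + 204.12×5 = 41214.12 + 5161.3 + 141488.58 + 1020.6 = 188884.6
link = 213260.67/188884.6 = 1.129053
Chained index = 100 × 1.196865 × 1.211823 × 1.129053 = 163.7565

163.76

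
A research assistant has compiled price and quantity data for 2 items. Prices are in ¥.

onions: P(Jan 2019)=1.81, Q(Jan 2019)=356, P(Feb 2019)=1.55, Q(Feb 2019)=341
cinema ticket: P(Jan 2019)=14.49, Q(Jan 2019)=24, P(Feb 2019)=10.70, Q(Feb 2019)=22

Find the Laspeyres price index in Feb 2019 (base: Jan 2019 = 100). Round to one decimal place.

81.5

Laspeyres price index uses base-period quantities as weights.
ΣP(Feb 2019)·Q(Jan 2019) = 1.55×356 + 10.70×24 = 551.8 + 256.8 = 808.6
ΣP(Jan 2019)·Q(Jan 2019) = 1.81×356 + 14.49×24 = 644.36 + 347.76 = 992.12
Index = 808.6 / 992.12 × 100 = 81.5022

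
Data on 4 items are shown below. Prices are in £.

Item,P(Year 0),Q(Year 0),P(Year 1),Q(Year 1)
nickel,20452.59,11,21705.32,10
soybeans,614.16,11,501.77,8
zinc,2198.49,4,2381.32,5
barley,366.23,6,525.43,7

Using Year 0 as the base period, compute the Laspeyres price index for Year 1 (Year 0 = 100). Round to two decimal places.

105.86

Laspeyres price index uses base-period quantities as weights.
ΣP(Year 1)·Q(Year 0) = 21705.32×11 + 501.77×11 + 2381.32×4 + 525.43×6 = 238758.52 + 5519.47 + 9525.28 + 3152.58 = 256955.85
ΣP(Year 0)·Q(Year 0) = 20452.59×11 + 614.16×11 + 2198.49×4 + 366.23×6 = 224978.49 + 6755.76 + 8793.96 + 2197.38 = 242725.59
Index = 256955.85 / 242725.59 × 100 = 105.8627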